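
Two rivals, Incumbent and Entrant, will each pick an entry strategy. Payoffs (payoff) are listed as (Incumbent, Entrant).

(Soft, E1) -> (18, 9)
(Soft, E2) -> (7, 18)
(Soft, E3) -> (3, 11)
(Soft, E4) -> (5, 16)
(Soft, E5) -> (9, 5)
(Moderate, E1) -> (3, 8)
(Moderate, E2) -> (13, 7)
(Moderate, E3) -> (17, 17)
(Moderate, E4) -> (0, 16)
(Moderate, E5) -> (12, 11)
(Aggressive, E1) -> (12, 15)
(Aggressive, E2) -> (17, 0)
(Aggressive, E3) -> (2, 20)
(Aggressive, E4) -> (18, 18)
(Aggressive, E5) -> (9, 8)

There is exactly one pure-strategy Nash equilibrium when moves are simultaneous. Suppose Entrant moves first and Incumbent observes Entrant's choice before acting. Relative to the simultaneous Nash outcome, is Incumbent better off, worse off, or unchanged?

better off

Work backward from Incumbent's decision.
- E1: Incumbent compares 18, 3, 12 and picks Soft; Entrant would get 9.
- E2: Incumbent compares 7, 13, 17 and picks Aggressive; Entrant would get 0.
- E3: Incumbent compares 3, 17, 2 and picks Moderate; Entrant would get 17.
- E4: Incumbent compares 5, 0, 18 and picks Aggressive; Entrant would get 18.
- E5: Incumbent compares 9, 12, 9 and picks Moderate; Entrant would get 11.
Entrant's induced payoffs are 9, 0, 17, 18, 11, so Entrant commits to E4. Subgame-perfect outcome: (Aggressive, E4) with payoffs (18, 18).
Now find the simultaneous Nash equilibrium.
Incumbent's best replies: E1→Soft; E2→Aggressive; E3→Moderate; E4→Aggressive; E5→Moderate.
Entrant's best replies: Soft→E2; Moderate→E3; Aggressive→E3.
Only (Moderate, E3) has each player best-responding; Nash payoffs (17, 17).
Incumbent earns 18 sequentially versus 17 at the Nash outcome: better off.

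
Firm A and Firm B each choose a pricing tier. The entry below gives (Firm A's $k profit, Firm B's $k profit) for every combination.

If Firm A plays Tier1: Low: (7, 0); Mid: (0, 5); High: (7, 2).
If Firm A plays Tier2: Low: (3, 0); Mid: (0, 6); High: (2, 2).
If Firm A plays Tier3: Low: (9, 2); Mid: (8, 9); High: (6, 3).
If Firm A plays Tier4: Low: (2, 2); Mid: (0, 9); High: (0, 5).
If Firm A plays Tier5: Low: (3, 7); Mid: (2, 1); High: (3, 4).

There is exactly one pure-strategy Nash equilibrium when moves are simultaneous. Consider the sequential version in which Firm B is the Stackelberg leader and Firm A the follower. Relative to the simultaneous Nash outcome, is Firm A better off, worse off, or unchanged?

Backward induction with Firm B moving first.
- Low → Firm A plays Tier3 (best of 7, 3, 9, 2, 3); Firm B gets 2.
- Mid → Firm A plays Tier3 (best of 0, 0, 8, 0, 2); Firm B gets 9.
- High → Firm A plays Tier1 (best of 7, 2, 6, 0, 3); Firm B gets 2.
Firm B's induced payoffs are 2, 9, 2, so Firm B commits to Mid. Subgame-perfect outcome: (Tier3, Mid) with payoffs (8, 9).
For the simultaneous game, intersect best replies.
Firm A's best replies: Low→Tier3; Mid→Tier3; High→Tier1.
Firm B's best replies: Tier1→Mid; Tier2→Mid; Tier3→Mid; Tier4→Mid; Tier5→Low.
The unique mutual best reply is (Tier3, Mid), giving (8, 9).
Firm A earns 8 sequentially versus 8 at the Nash outcome: unchanged.

unchanged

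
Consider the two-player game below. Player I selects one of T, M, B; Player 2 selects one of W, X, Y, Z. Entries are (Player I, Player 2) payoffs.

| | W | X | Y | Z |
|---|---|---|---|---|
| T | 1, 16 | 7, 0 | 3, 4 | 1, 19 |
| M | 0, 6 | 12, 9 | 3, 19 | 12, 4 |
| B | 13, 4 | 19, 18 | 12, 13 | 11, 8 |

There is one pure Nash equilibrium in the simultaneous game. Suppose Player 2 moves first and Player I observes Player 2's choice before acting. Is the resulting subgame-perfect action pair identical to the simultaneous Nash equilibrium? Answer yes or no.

Backward induction with Player 2 moving first.
- W: BR = B, leader payoff 4.
- X: BR = B, leader payoff 18.
- Y: BR = B, leader payoff 13.
- Z: BR = M, leader payoff 4.
Among 4, 18, 13, 4, the best is 18 at X. Subgame-perfect outcome: (B, X) with payoffs (19, 18).
Under simultaneous play:
Player I's best replies: W→B; X→B; Y→B; Z→M.
Player 2's best replies: T→Z; M→Y; B→X.
Only (B, X) has each player best-responding; Nash payoffs (19, 18).
Sequential outcome (B, X) coincides with the Nash profile (B, X).

yes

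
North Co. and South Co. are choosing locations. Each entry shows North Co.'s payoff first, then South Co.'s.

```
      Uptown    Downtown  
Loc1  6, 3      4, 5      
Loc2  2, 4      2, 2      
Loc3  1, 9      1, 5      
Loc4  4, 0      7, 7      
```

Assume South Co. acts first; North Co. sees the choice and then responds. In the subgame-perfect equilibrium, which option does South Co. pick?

Solve by backward induction (South Co. leads).
- Uptown: North Co. compares 6, 2, 1, 4 and picks Loc1; South Co. would get 3.
- Downtown: North Co. compares 4, 2, 1, 7 and picks Loc4; South Co. would get 7.
South Co.'s induced payoffs are 3, 7, so South Co. commits to Downtown. Subgame-perfect outcome: (Loc4, Downtown) with payoffs (7, 7).

Downtown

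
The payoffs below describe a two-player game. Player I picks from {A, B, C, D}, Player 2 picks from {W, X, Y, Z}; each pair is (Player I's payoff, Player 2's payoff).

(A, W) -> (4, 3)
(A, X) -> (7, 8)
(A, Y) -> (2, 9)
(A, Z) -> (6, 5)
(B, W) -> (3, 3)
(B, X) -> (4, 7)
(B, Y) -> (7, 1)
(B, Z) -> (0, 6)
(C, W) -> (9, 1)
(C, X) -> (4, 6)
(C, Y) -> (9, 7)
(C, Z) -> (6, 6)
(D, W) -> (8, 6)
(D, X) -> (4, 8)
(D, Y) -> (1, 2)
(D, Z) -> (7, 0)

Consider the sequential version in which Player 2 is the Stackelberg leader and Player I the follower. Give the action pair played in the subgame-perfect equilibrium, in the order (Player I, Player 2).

Solve by backward induction (Player 2 leads).
- W → Player I plays C (best of 4, 3, 9, 8); Player 2 gets 1.
- X → Player I plays A (best of 7, 4, 4, 4); Player 2 gets 8.
- Y → Player I plays C (best of 2, 7, 9, 1); Player 2 gets 7.
- Z → Player I plays D (best of 6, 0, 6, 7); Player 2 gets 0.
Player 2's induced payoffs are 1, 8, 7, 0, so Player 2 commits to X. Subgame-perfect outcome: (A, X) with payoffs (7, 8).

(A, X)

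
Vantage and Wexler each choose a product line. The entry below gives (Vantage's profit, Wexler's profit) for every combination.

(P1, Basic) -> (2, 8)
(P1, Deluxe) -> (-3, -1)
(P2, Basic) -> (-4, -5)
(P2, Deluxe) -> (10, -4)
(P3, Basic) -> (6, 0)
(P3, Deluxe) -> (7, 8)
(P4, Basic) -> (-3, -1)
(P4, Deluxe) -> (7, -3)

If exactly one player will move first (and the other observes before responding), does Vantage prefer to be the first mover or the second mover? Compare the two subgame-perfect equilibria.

first

If Vantage leads: Wexler's best replies are P1→Basic, P2→Deluxe, P3→Deluxe, P4→Basic; Vantage's induced payoffs 2, 10, 7, -3; outcome (P2, Deluxe), payoffs (10, -4).
If Wexler leads: Vantage's best replies are Basic→P3, Deluxe→P2; Wexler's induced payoffs 0, -4; outcome (P3, Basic), payoffs (6, 0).
Vantage gets 10 moving first and 6 moving second, so Vantage prefers to move first.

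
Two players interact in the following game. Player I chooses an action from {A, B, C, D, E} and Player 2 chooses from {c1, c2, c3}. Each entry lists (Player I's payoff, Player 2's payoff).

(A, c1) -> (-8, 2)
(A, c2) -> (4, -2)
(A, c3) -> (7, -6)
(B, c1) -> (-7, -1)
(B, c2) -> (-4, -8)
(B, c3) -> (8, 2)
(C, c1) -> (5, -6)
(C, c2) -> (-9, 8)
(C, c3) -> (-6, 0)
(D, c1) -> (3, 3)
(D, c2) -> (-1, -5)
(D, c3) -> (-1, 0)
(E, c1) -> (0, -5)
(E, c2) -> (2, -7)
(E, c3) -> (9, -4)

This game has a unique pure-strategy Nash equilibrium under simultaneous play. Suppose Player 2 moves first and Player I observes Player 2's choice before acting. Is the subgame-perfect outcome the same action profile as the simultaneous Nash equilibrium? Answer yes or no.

Solve by backward induction (Player 2 leads).
- c1: Player I compares -8, -7, 5, 3, 0 and picks C; Player 2 would get -6.
- c2: Player I compares 4, -4, -9, -1, 2 and picks A; Player 2 would get -2.
- c3: Player I compares 7, 8, -6, -1, 9 and picks E; Player 2 would get -4.
Among -6, -2, -4, the best is -2 at c2. Subgame-perfect outcome: (A, c2) with payoffs (4, -2).
Under simultaneous play:
Player I's best replies: c1→C; c2→A; c3→E.
Player 2's best replies: A→c1; B→c3; C→c2; D→c1; E→c3.
Only (E, c3) has each player best-responding; Nash payoffs (9, -4).
Sequential outcome (A, c2) differs from the Nash profile (E, c3).

no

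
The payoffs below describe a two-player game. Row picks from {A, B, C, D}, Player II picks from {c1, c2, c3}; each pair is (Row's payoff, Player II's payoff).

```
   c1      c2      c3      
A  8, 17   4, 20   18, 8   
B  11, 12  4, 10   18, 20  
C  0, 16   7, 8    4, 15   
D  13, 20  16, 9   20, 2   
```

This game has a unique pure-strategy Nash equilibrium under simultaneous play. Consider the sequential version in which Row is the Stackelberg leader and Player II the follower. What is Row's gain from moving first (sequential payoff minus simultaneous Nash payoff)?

5

Work backward from Player II's decision.
- A → Player II plays c2 (best of 17, 20, 8); Row gets 4.
- B → Player II plays c3 (best of 12, 10, 20); Row gets 18.
- C → Player II plays c1 (best of 16, 8, 15); Row gets 0.
- D → Player II plays c1 (best of 20, 9, 2); Row gets 13.
Row's induced payoffs are 4, 18, 0, 13, so Row commits to B. Subgame-perfect outcome: (B, c3) with payoffs (18, 20).
Now find the simultaneous Nash equilibrium.
Row's best replies: c1→D; c2→D; c3→D.
Player II's best replies: A→c2; B→c3; C→c1; D→c1.
The unique mutual best reply is (D, c1), giving (13, 20).
Row's commitment gain: 18 − 13 = 5.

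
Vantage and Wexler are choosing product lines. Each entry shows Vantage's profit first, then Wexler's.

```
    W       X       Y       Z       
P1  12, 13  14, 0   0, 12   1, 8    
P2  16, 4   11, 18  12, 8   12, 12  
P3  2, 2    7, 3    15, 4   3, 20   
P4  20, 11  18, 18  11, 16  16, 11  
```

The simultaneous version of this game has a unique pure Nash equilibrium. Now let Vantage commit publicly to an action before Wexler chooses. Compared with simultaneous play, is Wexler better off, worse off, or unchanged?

unchanged

Backward induction with Vantage moving first.
- P1: Wexler compares 13, 0, 12, 8 and picks W; Vantage would get 12.
- P2: Wexler compares 4, 18, 8, 12 and picks X; Vantage would get 11.
- P3: Wexler compares 2, 3, 4, 20 and picks Z; Vantage would get 3.
- P4: Wexler compares 11, 18, 16, 11 and picks X; Vantage would get 18.
Vantage's induced payoffs are 12, 11, 3, 18, so Vantage commits to P4. Subgame-perfect outcome: (P4, X) with payoffs (18, 18).
Under simultaneous play:
Vantage's best replies: W→P4; X→P4; Y→P3; Z→P4.
Wexler's best replies: P1→W; P2→X; P3→Z; P4→X.
The unique mutual best reply is (P4, X), giving (18, 18).
Wexler earns 18 sequentially versus 18 at the Nash outcome: unchanged.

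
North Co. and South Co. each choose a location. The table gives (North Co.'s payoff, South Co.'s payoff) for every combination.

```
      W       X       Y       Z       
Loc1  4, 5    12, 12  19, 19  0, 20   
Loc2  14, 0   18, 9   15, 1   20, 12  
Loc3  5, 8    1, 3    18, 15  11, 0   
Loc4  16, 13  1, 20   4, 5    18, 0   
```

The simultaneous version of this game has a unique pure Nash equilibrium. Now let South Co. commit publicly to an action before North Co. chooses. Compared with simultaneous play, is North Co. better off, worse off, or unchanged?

Backward induction with South Co. moving first.
- W → North Co. plays Loc4 (best of 4, 14, 5, 16); South Co. gets 13.
- X → North Co. plays Loc2 (best of 12, 18, 1, 1); South Co. gets 9.
- Y → North Co. plays Loc1 (best of 19, 15, 18, 4); South Co. gets 19.
- Z → North Co. plays Loc2 (best of 0, 20, 11, 18); South Co. gets 12.
Maximizing over 13, 9, 19, 12, South Co. chooses Y. Subgame-perfect outcome: (Loc1, Y) with payoffs (19, 19).
Now find the simultaneous Nash equilibrium.
North Co.'s best replies: W→Loc4; X→Loc2; Y→Loc1; Z→Loc2.
South Co.'s best replies: Loc1→Z; Loc2→Z; Loc3→Y; Loc4→X.
Only (Loc2, Z) has each player best-responding; Nash payoffs (20, 12).
North Co. earns 19 sequentially versus 20 at the Nash outcome: worse off.

worse off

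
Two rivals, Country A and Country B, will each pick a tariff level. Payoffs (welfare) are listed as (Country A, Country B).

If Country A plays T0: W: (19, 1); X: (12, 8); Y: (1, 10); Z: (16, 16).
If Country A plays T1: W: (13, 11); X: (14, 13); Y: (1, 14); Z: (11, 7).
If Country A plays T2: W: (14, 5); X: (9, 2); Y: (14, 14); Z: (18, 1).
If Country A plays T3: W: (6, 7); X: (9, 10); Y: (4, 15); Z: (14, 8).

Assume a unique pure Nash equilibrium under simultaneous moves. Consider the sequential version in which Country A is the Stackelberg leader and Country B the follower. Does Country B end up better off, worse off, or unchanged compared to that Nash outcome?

Backward induction with Country A moving first.
- T0: BR = Z, leader payoff 16.
- T1: BR = Y, leader payoff 1.
- T2: BR = Y, leader payoff 14.
- T3: BR = Y, leader payoff 4.
Among 16, 1, 14, 4, the best is 16 at T0. Subgame-perfect outcome: (T0, Z) with payoffs (16, 16).
For the simultaneous game, intersect best replies.
Country A's best replies: W→T0; X→T1; Y→T2; Z→T2.
Country B's best replies: T0→Z; T1→Y; T2→Y; T3→Y.
Only (T2, Y) has each player best-responding; Nash payoffs (14, 14).
Country B earns 16 sequentially versus 14 at the Nash outcome: better off.

better off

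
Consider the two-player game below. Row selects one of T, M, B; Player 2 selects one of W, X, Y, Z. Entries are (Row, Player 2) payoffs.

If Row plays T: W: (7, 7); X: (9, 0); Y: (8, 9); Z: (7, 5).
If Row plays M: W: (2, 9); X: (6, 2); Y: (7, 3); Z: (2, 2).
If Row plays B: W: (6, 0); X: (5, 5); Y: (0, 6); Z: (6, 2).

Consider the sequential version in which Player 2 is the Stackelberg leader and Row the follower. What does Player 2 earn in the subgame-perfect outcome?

Work backward from Row's decision.
- W: Row compares 7, 2, 6 and picks T; Player 2 would get 7.
- X: Row compares 9, 6, 5 and picks T; Player 2 would get 0.
- Y: Row compares 8, 7, 0 and picks T; Player 2 would get 9.
- Z: Row compares 7, 2, 6 and picks T; Player 2 would get 5.
Maximizing over 7, 0, 9, 5, Player 2 chooses Y. Subgame-perfect outcome: (T, Y) with payoffs (8, 9).

9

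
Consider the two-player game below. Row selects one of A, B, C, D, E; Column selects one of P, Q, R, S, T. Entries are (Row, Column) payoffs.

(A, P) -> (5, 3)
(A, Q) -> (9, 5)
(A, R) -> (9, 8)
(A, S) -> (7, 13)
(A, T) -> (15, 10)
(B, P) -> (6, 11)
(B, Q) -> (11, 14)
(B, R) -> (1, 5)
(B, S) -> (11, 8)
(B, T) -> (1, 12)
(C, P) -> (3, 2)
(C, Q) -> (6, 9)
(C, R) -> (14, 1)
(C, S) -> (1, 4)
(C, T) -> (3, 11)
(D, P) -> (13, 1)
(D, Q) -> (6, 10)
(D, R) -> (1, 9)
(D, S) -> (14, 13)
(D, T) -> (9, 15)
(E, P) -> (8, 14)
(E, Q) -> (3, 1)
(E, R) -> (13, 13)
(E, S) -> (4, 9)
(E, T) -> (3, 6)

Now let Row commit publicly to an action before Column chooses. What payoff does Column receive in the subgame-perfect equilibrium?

14

Backward induction with Row moving first.
- A → Column plays S (best of 3, 5, 8, 13, 10); Row gets 7.
- B → Column plays Q (best of 11, 14, 5, 8, 12); Row gets 11.
- C → Column plays T (best of 2, 9, 1, 4, 11); Row gets 3.
- D → Column plays T (best of 1, 10, 9, 13, 15); Row gets 9.
- E → Column plays P (best of 14, 1, 13, 9, 6); Row gets 8.
Row's induced payoffs are 7, 11, 3, 9, 8, so Row commits to B. Subgame-perfect outcome: (B, Q) with payoffs (11, 14).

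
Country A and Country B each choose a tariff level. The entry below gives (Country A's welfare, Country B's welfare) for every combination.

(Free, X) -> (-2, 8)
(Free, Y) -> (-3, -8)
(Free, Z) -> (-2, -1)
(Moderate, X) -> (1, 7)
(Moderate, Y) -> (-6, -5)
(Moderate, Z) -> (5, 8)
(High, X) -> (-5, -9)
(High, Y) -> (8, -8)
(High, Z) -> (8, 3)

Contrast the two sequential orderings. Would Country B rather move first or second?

If Country A leads: Country B's best replies are Free→X, Moderate→Z, High→Z; Country A's induced payoffs -2, 5, 8; outcome (High, Z), payoffs (8, 3).
If Country B leads: Country A's best replies are X→Moderate, Y→High, Z→High; Country B's induced payoffs 7, -8, 3; outcome (Moderate, X), payoffs (1, 7).
Country B gets 7 moving first and 3 moving second, so Country B prefers to move first.

first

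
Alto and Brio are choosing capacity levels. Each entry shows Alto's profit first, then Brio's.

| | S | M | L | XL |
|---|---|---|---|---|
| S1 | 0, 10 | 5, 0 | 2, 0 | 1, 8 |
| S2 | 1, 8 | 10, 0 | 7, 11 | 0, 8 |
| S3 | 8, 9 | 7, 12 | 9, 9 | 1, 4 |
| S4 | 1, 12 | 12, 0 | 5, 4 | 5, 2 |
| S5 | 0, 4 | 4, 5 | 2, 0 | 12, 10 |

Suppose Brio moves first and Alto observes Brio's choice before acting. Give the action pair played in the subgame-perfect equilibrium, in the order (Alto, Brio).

(S5, XL)

Alto best-responds to each possible Brio move:
- S → Alto plays S3 (best of 0, 1, 8, 1, 0); Brio gets 9.
- M → Alto plays S4 (best of 5, 10, 7, 12, 4); Brio gets 0.
- L → Alto plays S3 (best of 2, 7, 9, 5, 2); Brio gets 9.
- XL → Alto plays S5 (best of 1, 0, 1, 5, 12); Brio gets 10.
Brio's induced payoffs are 9, 0, 9, 10, so Brio commits to XL. Subgame-perfect outcome: (S5, XL) with payoffs (12, 10).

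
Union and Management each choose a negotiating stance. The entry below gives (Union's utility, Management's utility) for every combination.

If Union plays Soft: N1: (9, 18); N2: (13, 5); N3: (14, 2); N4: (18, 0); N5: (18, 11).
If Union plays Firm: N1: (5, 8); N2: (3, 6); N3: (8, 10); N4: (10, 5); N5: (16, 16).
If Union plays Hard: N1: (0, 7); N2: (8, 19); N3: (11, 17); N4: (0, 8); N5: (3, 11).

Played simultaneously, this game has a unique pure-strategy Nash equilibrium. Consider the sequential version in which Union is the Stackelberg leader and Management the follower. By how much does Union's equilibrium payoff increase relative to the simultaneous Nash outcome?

7

Backward induction with Union moving first.
- Soft → Management plays N1 (best of 18, 5, 2, 0, 11); Union gets 9.
- Firm → Management plays N5 (best of 8, 6, 10, 5, 16); Union gets 16.
- Hard → Management plays N2 (best of 7, 19, 17, 8, 11); Union gets 8.
Union's induced payoffs are 9, 16, 8, so Union commits to Firm. Subgame-perfect outcome: (Firm, N5) with payoffs (16, 16).
Under simultaneous play:
Union's best replies: N1→Soft; N2→Soft; N3→Soft; N4→Soft; N5→Soft.
Management's best replies: Soft→N1; Firm→N5; Hard→N2.
Only (Soft, N1) has each player best-responding; Nash payoffs (9, 18).
Union's commitment gain: 16 − 9 = 7.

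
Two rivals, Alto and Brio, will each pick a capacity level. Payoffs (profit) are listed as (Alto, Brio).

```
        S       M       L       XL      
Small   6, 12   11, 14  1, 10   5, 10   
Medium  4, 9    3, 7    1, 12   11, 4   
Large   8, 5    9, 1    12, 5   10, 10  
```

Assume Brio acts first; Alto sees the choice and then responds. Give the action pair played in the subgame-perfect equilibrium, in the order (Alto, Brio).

Work backward from Alto's decision.
- S: BR = Large, leader payoff 5.
- M: BR = Small, leader payoff 14.
- L: BR = Large, leader payoff 5.
- XL: BR = Medium, leader payoff 4.
Among 5, 14, 5, 4, the best is 14 at M. Subgame-perfect outcome: (Small, M) with payoffs (11, 14).

(Small, M)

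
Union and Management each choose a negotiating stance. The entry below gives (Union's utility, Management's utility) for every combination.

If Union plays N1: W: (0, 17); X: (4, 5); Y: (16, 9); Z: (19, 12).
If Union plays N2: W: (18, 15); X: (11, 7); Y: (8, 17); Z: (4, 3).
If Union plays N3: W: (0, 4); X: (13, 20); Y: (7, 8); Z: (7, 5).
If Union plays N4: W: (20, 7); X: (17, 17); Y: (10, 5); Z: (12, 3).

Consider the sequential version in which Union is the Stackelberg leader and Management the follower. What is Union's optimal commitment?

N4

Solve by backward induction (Union leads).
- N1: BR = W, leader payoff 0.
- N2: BR = Y, leader payoff 8.
- N3: BR = X, leader payoff 13.
- N4: BR = X, leader payoff 17.
Maximizing over 0, 8, 13, 17, Union chooses N4. Subgame-perfect outcome: (N4, X) with payoffs (17, 17).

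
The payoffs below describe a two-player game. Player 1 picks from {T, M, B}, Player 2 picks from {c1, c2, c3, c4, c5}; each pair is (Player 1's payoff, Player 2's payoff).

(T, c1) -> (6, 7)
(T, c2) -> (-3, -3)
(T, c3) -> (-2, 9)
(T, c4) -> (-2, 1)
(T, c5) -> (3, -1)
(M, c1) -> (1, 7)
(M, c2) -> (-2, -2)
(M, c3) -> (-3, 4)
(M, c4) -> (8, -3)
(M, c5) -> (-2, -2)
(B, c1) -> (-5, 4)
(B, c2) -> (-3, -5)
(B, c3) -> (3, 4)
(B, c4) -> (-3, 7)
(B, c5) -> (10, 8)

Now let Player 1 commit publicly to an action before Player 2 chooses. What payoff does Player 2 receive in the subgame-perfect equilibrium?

Player 2 best-responds to each possible Player 1 move:
- T → Player 2 plays c3 (best of 7, -3, 9, 1, -1); Player 1 gets -2.
- M → Player 2 plays c1 (best of 7, -2, 4, -3, -2); Player 1 gets 1.
- B → Player 2 plays c5 (best of 4, -5, 4, 7, 8); Player 1 gets 10.
Player 1's induced payoffs are -2, 1, 10, so Player 1 commits to B. Subgame-perfect outcome: (B, c5) with payoffs (10, 8).

8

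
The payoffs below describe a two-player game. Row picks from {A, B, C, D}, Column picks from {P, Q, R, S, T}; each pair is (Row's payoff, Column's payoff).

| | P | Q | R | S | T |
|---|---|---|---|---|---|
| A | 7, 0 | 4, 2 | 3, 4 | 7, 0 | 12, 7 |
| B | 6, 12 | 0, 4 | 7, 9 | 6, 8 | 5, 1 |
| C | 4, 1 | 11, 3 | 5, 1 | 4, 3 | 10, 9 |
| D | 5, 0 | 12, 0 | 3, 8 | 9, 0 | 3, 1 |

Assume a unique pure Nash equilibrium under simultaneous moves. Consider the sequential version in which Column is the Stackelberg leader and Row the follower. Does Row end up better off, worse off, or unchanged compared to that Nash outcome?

worse off

Row best-responds to each possible Column move:
- P: Row compares 7, 6, 4, 5 and picks A; Column would get 0.
- Q: Row compares 4, 0, 11, 12 and picks D; Column would get 0.
- R: Row compares 3, 7, 5, 3 and picks B; Column would get 9.
- S: Row compares 7, 6, 4, 9 and picks D; Column would get 0.
- T: Row compares 12, 5, 10, 3 and picks A; Column would get 7.
Among 0, 0, 9, 0, 7, the best is 9 at R. Subgame-perfect outcome: (B, R) with payoffs (7, 9).
For the simultaneous game, intersect best replies.
Row's best replies: P→A; Q→D; R→B; S→D; T→A.
Column's best replies: A→T; B→P; C→T; D→R.
Only (A, T) has each player best-responding; Nash payoffs (12, 7).
Row earns 7 sequentially versus 12 at the Nash outcome: worse off.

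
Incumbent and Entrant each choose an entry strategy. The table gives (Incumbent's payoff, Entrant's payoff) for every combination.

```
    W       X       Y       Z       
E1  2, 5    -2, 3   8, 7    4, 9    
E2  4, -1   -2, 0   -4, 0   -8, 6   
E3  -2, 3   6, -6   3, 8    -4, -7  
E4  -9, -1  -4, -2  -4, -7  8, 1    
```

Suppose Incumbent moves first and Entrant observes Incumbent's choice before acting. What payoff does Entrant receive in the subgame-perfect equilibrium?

1

Solve by backward induction (Incumbent leads).
- E1: BR = Z, leader payoff 4.
- E2: BR = Z, leader payoff -8.
- E3: BR = Y, leader payoff 3.
- E4: BR = Z, leader payoff 8.
Maximizing over 4, -8, 3, 8, Incumbent chooses E4. Subgame-perfect outcome: (E4, Z) with payoffs (8, 1).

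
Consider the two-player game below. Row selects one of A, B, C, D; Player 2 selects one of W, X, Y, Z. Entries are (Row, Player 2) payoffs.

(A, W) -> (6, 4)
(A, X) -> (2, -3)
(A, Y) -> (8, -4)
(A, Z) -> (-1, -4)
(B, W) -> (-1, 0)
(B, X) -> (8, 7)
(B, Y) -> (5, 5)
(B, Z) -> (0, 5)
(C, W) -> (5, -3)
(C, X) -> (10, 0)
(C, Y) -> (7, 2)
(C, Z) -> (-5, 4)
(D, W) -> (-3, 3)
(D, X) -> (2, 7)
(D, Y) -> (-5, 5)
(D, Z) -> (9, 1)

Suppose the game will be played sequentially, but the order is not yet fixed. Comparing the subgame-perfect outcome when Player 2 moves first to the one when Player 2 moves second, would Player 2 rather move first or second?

second

If Row leads: Player 2's best replies are A→W, B→X, C→Z, D→X; Row's induced payoffs 6, 8, -5, 2; outcome (B, X), payoffs (8, 7).
If Player 2 leads: Row's best replies are W→A, X→C, Y→A, Z→D; Player 2's induced payoffs 4, 0, -4, 1; outcome (A, W), payoffs (6, 4).
Player 2 gets 4 moving first and 7 moving second, so Player 2 prefers to move second.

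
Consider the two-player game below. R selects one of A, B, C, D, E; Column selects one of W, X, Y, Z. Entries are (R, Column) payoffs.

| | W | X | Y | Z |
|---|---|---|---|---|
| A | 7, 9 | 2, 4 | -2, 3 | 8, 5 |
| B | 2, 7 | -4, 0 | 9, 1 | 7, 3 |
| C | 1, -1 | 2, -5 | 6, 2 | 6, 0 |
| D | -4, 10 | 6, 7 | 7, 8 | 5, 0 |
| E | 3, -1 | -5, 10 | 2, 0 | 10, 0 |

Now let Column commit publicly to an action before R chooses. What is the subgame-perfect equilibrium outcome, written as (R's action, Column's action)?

(A, W)

Work backward from R's decision.
- W: BR = A, leader payoff 9.
- X: BR = D, leader payoff 7.
- Y: BR = B, leader payoff 1.
- Z: BR = E, leader payoff 0.
Maximizing over 9, 7, 1, 0, Column chooses W. Subgame-perfect outcome: (A, W) with payoffs (7, 9).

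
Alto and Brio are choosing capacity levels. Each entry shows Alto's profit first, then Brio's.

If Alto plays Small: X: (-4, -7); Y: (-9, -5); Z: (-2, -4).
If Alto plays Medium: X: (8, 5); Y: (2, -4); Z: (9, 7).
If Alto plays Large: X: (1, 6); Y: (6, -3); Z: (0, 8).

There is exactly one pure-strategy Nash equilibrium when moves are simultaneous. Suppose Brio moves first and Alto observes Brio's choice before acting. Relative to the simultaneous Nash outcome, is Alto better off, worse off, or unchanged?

Backward induction with Brio moving first.
- X: Alto compares -4, 8, 1 and picks Medium; Brio would get 5.
- Y: Alto compares -9, 2, 6 and picks Large; Brio would get -3.
- Z: Alto compares -2, 9, 0 and picks Medium; Brio would get 7.
Maximizing over 5, -3, 7, Brio chooses Z. Subgame-perfect outcome: (Medium, Z) with payoffs (9, 7).
Under simultaneous play:
Alto's best replies: X→Medium; Y→Large; Z→Medium.
Brio's best replies: Small→Z; Medium→Z; Large→Z.
The unique mutual best reply is (Medium, Z), giving (9, 7).
Alto earns 9 sequentially versus 9 at the Nash outcome: unchanged.

unchanged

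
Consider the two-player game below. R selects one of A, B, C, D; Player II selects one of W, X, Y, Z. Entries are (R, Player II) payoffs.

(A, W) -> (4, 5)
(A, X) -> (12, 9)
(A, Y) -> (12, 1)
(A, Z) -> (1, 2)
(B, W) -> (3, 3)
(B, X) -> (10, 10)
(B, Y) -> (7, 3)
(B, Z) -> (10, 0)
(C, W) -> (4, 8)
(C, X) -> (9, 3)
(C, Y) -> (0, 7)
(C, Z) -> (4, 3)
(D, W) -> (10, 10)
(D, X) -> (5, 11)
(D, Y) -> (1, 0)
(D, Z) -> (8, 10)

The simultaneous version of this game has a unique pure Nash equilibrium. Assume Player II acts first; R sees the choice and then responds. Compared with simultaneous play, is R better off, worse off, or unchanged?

Solve by backward induction (Player II leads).
- W: R compares 4, 3, 4, 10 and picks D; Player II would get 10.
- X: R compares 12, 10, 9, 5 and picks A; Player II would get 9.
- Y: R compares 12, 7, 0, 1 and picks A; Player II would get 1.
- Z: R compares 1, 10, 4, 8 and picks B; Player II would get 0.
Maximizing over 10, 9, 1, 0, Player II chooses W. Subgame-perfect outcome: (D, W) with payoffs (10, 10).
For the simultaneous game, intersect best replies.
R's best replies: W→D; X→A; Y→A; Z→B.
Player II's best replies: A→X; B→X; C→W; D→X.
The unique mutual best reply is (A, X), giving (12, 9).
R earns 10 sequentially versus 12 at the Nash outcome: worse off.

worse off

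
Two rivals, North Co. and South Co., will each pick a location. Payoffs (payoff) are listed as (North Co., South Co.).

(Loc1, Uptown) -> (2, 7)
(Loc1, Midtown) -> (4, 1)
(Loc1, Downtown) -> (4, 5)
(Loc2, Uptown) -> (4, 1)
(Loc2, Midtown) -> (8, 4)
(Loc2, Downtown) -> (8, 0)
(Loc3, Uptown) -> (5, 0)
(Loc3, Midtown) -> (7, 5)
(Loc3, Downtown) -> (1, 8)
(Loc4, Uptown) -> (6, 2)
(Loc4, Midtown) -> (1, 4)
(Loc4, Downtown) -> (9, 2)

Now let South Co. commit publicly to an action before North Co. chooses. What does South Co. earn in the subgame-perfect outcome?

4

Solve by backward induction (South Co. leads).
- Uptown → North Co. plays Loc4 (best of 2, 4, 5, 6); South Co. gets 2.
- Midtown → North Co. plays Loc2 (best of 4, 8, 7, 1); South Co. gets 4.
- Downtown → North Co. plays Loc4 (best of 4, 8, 1, 9); South Co. gets 2.
South Co.'s induced payoffs are 2, 4, 2, so South Co. commits to Midtown. Subgame-perfect outcome: (Loc2, Midtown) with payoffs (8, 4).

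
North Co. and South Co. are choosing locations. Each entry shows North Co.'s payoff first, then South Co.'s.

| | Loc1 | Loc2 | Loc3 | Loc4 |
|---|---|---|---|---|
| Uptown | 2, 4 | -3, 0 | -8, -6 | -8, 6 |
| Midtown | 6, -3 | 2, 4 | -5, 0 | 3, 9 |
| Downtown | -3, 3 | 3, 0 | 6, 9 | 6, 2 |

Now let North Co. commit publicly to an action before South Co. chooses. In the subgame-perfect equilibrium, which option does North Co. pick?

South Co. best-responds to each possible North Co. move:
- Uptown → South Co. plays Loc4 (best of 4, 0, -6, 6); North Co. gets -8.
- Midtown → South Co. plays Loc4 (best of -3, 4, 0, 9); North Co. gets 3.
- Downtown → South Co. plays Loc3 (best of 3, 0, 9, 2); North Co. gets 6.
Maximizing over -8, 3, 6, North Co. chooses Downtown. Subgame-perfect outcome: (Downtown, Loc3) with payoffs (6, 9).

Downtown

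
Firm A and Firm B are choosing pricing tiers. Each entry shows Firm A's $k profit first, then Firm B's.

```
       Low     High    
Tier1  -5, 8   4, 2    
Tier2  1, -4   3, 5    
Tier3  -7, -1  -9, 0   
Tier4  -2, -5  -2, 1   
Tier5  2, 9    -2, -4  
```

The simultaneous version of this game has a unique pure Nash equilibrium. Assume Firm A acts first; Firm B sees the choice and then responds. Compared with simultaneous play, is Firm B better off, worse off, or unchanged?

worse off

Backward induction with Firm A moving first.
- Tier1: BR = Low, leader payoff -5.
- Tier2: BR = High, leader payoff 3.
- Tier3: BR = High, leader payoff -9.
- Tier4: BR = High, leader payoff -2.
- Tier5: BR = Low, leader payoff 2.
Among -5, 3, -9, -2, 2, the best is 3 at Tier2. Subgame-perfect outcome: (Tier2, High) with payoffs (3, 5).
For the simultaneous game, intersect best replies.
Firm A's best replies: Low→Tier5; High→Tier1.
Firm B's best replies: Tier1→Low; Tier2→High; Tier3→High; Tier4→High; Tier5→Low.
Only (Tier5, Low) has each player best-responding; Nash payoffs (2, 9).
Firm B earns 5 sequentially versus 9 at the Nash outcome: worse off.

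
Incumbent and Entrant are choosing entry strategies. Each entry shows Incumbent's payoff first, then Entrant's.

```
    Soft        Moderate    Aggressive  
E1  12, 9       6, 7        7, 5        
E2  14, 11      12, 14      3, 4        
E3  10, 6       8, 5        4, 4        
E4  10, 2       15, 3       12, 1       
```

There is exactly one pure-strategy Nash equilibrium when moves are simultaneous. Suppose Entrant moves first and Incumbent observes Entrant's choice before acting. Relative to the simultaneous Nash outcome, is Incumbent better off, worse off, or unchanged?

worse off

Incumbent best-responds to each possible Entrant move:
- Soft: Incumbent compares 12, 14, 10, 10 and picks E2; Entrant would get 11.
- Moderate: Incumbent compares 6, 12, 8, 15 and picks E4; Entrant would get 3.
- Aggressive: Incumbent compares 7, 3, 4, 12 and picks E4; Entrant would get 1.
Entrant's induced payoffs are 11, 3, 1, so Entrant commits to Soft. Subgame-perfect outcome: (E2, Soft) with payoffs (14, 11).
Now find the simultaneous Nash equilibrium.
Incumbent's best replies: Soft→E2; Moderate→E4; Aggressive→E4.
Entrant's best replies: E1→Soft; E2→Moderate; E3→Soft; E4→Moderate.
Only (E4, Moderate) has each player best-responding; Nash payoffs (15, 3).
Incumbent earns 14 sequentially versus 15 at the Nash outcome: worse off.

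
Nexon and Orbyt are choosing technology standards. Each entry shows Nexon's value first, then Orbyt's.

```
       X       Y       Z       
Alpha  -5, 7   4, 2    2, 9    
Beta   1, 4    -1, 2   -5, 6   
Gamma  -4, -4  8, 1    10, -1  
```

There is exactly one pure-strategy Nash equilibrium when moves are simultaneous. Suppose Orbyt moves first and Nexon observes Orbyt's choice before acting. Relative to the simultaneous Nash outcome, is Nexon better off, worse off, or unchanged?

worse off

Work backward from Nexon's decision.
- X → Nexon plays Beta (best of -5, 1, -4); Orbyt gets 4.
- Y → Nexon plays Gamma (best of 4, -1, 8); Orbyt gets 1.
- Z → Nexon plays Gamma (best of 2, -5, 10); Orbyt gets -1.
Orbyt's induced payoffs are 4, 1, -1, so Orbyt commits to X. Subgame-perfect outcome: (Beta, X) with payoffs (1, 4).
Now find the simultaneous Nash equilibrium.
Nexon's best replies: X→Beta; Y→Gamma; Z→Gamma.
Orbyt's best replies: Alpha→Z; Beta→Z; Gamma→Y.
Only (Gamma, Y) has each player best-responding; Nash payoffs (8, 1).
Nexon earns 1 sequentially versus 8 at the Nash outcome: worse off.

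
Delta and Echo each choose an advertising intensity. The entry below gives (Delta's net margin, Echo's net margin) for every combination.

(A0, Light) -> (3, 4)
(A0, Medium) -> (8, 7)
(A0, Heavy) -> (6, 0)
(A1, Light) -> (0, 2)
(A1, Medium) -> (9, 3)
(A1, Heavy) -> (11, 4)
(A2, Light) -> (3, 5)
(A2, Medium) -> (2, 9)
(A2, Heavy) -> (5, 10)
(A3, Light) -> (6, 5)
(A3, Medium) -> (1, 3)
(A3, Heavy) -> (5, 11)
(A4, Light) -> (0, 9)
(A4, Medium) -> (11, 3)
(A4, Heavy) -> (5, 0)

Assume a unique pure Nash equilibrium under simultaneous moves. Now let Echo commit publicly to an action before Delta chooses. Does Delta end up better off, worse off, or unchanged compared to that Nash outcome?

worse off

Delta best-responds to each possible Echo move:
- Light: Delta compares 3, 0, 3, 6, 0 and picks A3; Echo would get 5.
- Medium: Delta compares 8, 9, 2, 1, 11 and picks A4; Echo would get 3.
- Heavy: Delta compares 6, 11, 5, 5, 5 and picks A1; Echo would get 4.
Among 5, 3, 4, the best is 5 at Light. Subgame-perfect outcome: (A3, Light) with payoffs (6, 5).
For the simultaneous game, intersect best replies.
Delta's best replies: Light→A3; Medium→A4; Heavy→A1.
Echo's best replies: A0→Medium; A1→Heavy; A2→Heavy; A3→Heavy; A4→Light.
Only (A1, Heavy) has each player best-responding; Nash payoffs (11, 4).
Delta earns 6 sequentially versus 11 at the Nash outcome: worse off.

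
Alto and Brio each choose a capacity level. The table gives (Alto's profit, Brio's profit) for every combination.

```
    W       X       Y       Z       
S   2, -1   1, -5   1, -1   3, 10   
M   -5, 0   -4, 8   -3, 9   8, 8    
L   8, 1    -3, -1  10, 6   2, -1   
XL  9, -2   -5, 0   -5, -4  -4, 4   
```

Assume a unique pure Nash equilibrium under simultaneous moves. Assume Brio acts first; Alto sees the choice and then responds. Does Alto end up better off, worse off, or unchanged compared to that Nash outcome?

Solve by backward induction (Brio leads).
- W: BR = XL, leader payoff -2.
- X: BR = S, leader payoff -5.
- Y: BR = L, leader payoff 6.
- Z: BR = M, leader payoff 8.
Maximizing over -2, -5, 6, 8, Brio chooses Z. Subgame-perfect outcome: (M, Z) with payoffs (8, 8).
Under simultaneous play:
Alto's best replies: W→XL; X→S; Y→L; Z→M.
Brio's best replies: S→Z; M→Y; L→Y; XL→Z.
Only (L, Y) has each player best-responding; Nash payoffs (10, 6).
Alto earns 8 sequentially versus 10 at the Nash outcome: worse off.

worse off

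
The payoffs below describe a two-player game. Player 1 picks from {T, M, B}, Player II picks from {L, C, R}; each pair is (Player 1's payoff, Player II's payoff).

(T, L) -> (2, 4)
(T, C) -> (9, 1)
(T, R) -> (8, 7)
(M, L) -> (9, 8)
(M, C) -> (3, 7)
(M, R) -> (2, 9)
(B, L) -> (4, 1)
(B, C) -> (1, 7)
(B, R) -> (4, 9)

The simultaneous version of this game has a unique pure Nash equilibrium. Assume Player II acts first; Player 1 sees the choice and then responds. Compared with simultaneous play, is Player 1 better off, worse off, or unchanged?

better off

Backward induction with Player II moving first.
- L: Player 1 compares 2, 9, 4 and picks M; Player II would get 8.
- C: Player 1 compares 9, 3, 1 and picks T; Player II would get 1.
- R: Player 1 compares 8, 2, 4 and picks T; Player II would get 7.
Player II's induced payoffs are 8, 1, 7, so Player II commits to L. Subgame-perfect outcome: (M, L) with payoffs (9, 8).
For the simultaneous game, intersect best replies.
Player 1's best replies: L→M; C→T; R→T.
Player II's best replies: T→R; M→R; B→R.
The unique mutual best reply is (T, R), giving (8, 7).
Player 1 earns 9 sequentially versus 8 at the Nash outcome: better off.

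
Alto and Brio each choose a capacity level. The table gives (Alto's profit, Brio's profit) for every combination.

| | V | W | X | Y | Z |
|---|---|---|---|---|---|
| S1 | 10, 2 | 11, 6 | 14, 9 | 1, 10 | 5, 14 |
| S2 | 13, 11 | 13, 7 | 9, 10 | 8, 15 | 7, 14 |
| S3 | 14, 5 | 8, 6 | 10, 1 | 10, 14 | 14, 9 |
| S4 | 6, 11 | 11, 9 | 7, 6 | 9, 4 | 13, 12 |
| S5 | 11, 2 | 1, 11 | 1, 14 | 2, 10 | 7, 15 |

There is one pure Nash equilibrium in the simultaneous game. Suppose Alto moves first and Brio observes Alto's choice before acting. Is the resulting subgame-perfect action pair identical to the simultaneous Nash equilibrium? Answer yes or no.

no

Solve by backward induction (Alto leads).
- S1 → Brio plays Z (best of 2, 6, 9, 10, 14); Alto gets 5.
- S2 → Brio plays Y (best of 11, 7, 10, 15, 14); Alto gets 8.
- S3 → Brio plays Y (best of 5, 6, 1, 14, 9); Alto gets 10.
- S4 → Brio plays Z (best of 11, 9, 6, 4, 12); Alto gets 13.
- S5 → Brio plays Z (best of 2, 11, 14, 10, 15); Alto gets 7.
Alto's induced payoffs are 5, 8, 10, 13, 7, so Alto commits to S4. Subgame-perfect outcome: (S4, Z) with payoffs (13, 12).
Now find the simultaneous Nash equilibrium.
Alto's best replies: V→S3; W→S2; X→S1; Y→S3; Z→S3.
Brio's best replies: S1→Z; S2→Y; S3→Y; S4→Z; S5→Z.
Only (S3, Y) has each player best-responding; Nash payoffs (10, 14).
Sequential outcome (S4, Z) differs from the Nash profile (S3, Y).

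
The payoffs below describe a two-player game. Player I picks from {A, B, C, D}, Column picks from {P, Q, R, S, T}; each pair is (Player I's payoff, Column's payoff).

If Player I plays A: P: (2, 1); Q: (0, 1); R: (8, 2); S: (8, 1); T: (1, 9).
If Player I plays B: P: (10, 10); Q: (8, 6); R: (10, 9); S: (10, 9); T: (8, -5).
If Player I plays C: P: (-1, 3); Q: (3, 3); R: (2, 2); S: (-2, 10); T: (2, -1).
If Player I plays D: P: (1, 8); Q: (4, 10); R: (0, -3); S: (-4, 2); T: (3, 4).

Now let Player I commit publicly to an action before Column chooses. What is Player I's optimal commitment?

Backward induction with Player I moving first.
- A: BR = T, leader payoff 1.
- B: BR = P, leader payoff 10.
- C: BR = S, leader payoff -2.
- D: BR = Q, leader payoff 4.
Among 1, 10, -2, 4, the best is 10 at B. Subgame-perfect outcome: (B, P) with payoffs (10, 10).

B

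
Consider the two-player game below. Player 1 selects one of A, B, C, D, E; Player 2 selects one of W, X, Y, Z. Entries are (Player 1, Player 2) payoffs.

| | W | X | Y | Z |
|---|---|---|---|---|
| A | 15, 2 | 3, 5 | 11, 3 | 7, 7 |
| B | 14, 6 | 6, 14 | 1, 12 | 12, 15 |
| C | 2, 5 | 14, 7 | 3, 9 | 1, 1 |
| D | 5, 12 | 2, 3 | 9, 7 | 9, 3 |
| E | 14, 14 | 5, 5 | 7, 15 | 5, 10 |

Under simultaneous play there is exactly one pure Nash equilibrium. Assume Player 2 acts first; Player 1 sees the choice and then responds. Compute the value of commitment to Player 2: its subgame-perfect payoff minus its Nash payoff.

0

Work backward from Player 1's decision.
- W → Player 1 plays A (best of 15, 14, 2, 5, 14); Player 2 gets 2.
- X → Player 1 plays C (best of 3, 6, 14, 2, 5); Player 2 gets 7.
- Y → Player 1 plays A (best of 11, 1, 3, 9, 7); Player 2 gets 3.
- Z → Player 1 plays B (best of 7, 12, 1, 9, 5); Player 2 gets 15.
Maximizing over 2, 7, 3, 15, Player 2 chooses Z. Subgame-perfect outcome: (B, Z) with payoffs (12, 15).
Now find the simultaneous Nash equilibrium.
Player 1's best replies: W→A; X→C; Y→A; Z→B.
Player 2's best replies: A→Z; B→Z; C→Y; D→W; E→Y.
The unique mutual best reply is (B, Z), giving (12, 15).
Player 2's commitment gain: 15 − 15 = 0.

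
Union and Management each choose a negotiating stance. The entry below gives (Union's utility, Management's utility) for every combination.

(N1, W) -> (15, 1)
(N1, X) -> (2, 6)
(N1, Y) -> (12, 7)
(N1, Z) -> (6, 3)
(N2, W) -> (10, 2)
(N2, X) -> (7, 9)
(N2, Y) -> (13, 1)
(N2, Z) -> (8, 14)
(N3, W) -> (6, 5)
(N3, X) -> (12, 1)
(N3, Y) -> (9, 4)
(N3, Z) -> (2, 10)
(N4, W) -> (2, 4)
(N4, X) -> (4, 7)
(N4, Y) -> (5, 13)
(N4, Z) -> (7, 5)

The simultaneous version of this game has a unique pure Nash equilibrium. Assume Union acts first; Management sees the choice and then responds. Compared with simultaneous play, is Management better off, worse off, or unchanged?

Management best-responds to each possible Union move:
- N1: Management compares 1, 6, 7, 3 and picks Y; Union would get 12.
- N2: Management compares 2, 9, 1, 14 and picks Z; Union would get 8.
- N3: Management compares 5, 1, 4, 10 and picks Z; Union would get 2.
- N4: Management compares 4, 7, 13, 5 and picks Y; Union would get 5.
Maximizing over 12, 8, 2, 5, Union chooses N1. Subgame-perfect outcome: (N1, Y) with payoffs (12, 7).
Now find the simultaneous Nash equilibrium.
Union's best replies: W→N1; X→N3; Y→N2; Z→N2.
Management's best replies: N1→Y; N2→Z; N3→Z; N4→Y.
The unique mutual best reply is (N2, Z), giving (8, 14).
Management earns 7 sequentially versus 14 at the Nash outcome: worse off.

worse off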